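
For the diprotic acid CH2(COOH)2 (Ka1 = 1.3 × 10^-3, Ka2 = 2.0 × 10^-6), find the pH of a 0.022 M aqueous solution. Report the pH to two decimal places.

pH = 2.32

Since Ka1 ≫ Ka2, the first ionization dominates [H+].
Ka1 = x²/(0.022 − x) = 1.3 × 10^-3
Solving the quadratic: x = (−Ka1 + √(Ka1² + 4·Ka1·C₀))/2 = 4.74 × 10^-3 M
pH = −log(4.74 × 10^-3) = 2.32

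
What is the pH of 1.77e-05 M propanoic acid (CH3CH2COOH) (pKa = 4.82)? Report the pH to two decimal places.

pH = 4.98

CH3CH2COOH ⇌ CH3CH2COO- + H+
Ka = 10^(−4.82) = 1.51 × 10^-5
Ka = [H+]²/(1.77e-05 − [H+]) = 1.51 × 10^-5
[H+] is not negligible relative to C₀; solve [H+]² + 1.51e-05·[H+] − 2.67e-10 = 0.
[H+] = [−1.51e-05 + √(1.51e-05² + 1.07e-09)]/2 = 1.05 × 10^-5 M
pH = −log[H+] = −log(1.05 × 10^-5) = 4.98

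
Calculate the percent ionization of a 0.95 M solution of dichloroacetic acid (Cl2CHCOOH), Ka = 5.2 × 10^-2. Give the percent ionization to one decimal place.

Cl2CHCOOH ⇌ Cl2CHCOO- + H+; let x = [H+] at equilibrium.
Ka = x²/(C₀ − x); solving the quadratic gives x = 1.98 × 10^-1 M.
% ionization = x/C₀ × 100% = 1.98 × 10^-1/0.95 × 100% = 20.8%

20.8%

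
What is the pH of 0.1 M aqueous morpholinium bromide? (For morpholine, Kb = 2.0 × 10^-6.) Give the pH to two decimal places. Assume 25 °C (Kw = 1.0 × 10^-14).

C4H8ONH2+ is the conjugate acid of the weak base C4H8ONH.
Ka = Kw/Kb = 1.0×10^-14 / 2.0 × 10^-6 = 5.00 × 10^-9
From the ICE table, Ka = x²/(0.1 − x) = 5.00 × 10^-9.
Since Ka ≪ C₀, x ≈ √(Ka·C₀) = 2.24 × 10^-5 M.
Check: 0.022% ionized — well under 5%, approximation valid.
pH = −log(2.24 × 10^-5) = 4.65

pH = 4.65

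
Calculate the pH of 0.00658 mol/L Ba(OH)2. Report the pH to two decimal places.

Ba(OH)2 is a strong base (each formula unit releases 2 OH-); [OH-] = 0.0132 M.
pOH = -log(0.0132) = 1.88
pH = 14.00 - 1.88 = 12.12

pH = 12.12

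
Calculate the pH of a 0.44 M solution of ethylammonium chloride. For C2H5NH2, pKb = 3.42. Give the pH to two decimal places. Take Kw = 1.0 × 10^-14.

C2H5NH3+ is the conjugate acid of the weak base C2H5NH2.
Kb = 10^(−3.42) = 3.80 × 10^-4
Ka = Kw/Kb = 1.0×10^-14 / 3.80 × 10^-4 = 2.63 × 10^-11
From the ICE table, Ka = [H+]²/(0.44 − [H+]) = 2.63 × 10^-11.
Since Ka ≪ C₀, [H+] ≈ √(Ka·C₀) = 3.40 × 10^-6 M.
([H+]/C₀ = 0.00077% < 5%, so the approximation holds.)
pH = −log[H+] = −log(3.40 × 10^-6) = 5.47

pH = 5.47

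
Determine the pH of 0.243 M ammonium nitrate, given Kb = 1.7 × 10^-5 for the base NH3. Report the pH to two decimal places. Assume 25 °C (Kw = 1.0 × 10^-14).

pH = 4.92

NH4+ is the conjugate acid of the weak base NH3.
Ka = Kw/Kb = 1.0×10^-14 / 1.7 × 10^-5 = 5.88 × 10^-10
Ka = [H+]²/(0.243 − [H+]) = 5.88 × 10^-10
Since Ka ≪ C₀, [H+] ≈ √(Ka·C₀) = 1.20 × 10^-5 M.
([H+]/C₀ = 0.0049% < 5%, so the approximation holds.)
pH = −log[H+] = −log(1.20 × 10^-5) = 4.92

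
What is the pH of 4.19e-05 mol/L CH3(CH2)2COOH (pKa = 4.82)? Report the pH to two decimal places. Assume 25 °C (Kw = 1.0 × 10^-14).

pH = 4.73

CH3(CH2)2COOH ⇌ CH3(CH2)2COO- + H+
Ka = 10^(−4.82) = 1.51 × 10^-5
Let x = [H+] at equilibrium. Ka = x²/(4.19e-05 − x).
The 5% rule fails; solving x² + Ka·x − Ka·C₀ = 0 exactly:
x = (−Ka + √(Ka² + 4·Ka·C₀))/2 = 1.87 × 10^-5 M
pH = −log(1.87 × 10^-5) = 4.73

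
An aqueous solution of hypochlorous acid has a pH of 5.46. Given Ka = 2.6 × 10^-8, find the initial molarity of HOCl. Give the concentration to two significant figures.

C₀ = 4.7 × 10^-4 M

[H+] = 10^(-5.46) = 3.47 × 10^-6 M = x
Ka = x²/(C₀ − x) ⇒ C₀ = x + x²/Ka
C₀ = 3.47 × 10^-6 + (3.47 × 10^-6)²/(2.6 × 10^-8) = 4.67 × 10^-4 M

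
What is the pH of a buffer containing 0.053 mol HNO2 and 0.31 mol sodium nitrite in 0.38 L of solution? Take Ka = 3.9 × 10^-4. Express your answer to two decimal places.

pH = 4.18

pKa = −log(3.9 × 10^-4) = 3.409
Using pH = pKa + log([base]/[acid]) with [base]/[acid] = 0.31/0.053:
pH = 3.409 + (+0.767) = 4.18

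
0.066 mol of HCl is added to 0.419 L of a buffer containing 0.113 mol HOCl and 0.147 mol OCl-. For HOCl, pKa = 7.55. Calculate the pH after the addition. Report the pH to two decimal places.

After neutralization: n(HOCl) = 0.179 mol, n(OCl-) = 0.081 mol.
Henderson–Hasselbalch with mole ratio 0.081/0.179: pH = 7.55 + (-0.344)

pH = 7.21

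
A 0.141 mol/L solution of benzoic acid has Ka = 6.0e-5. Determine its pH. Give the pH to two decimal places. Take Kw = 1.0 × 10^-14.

pH = 2.54

C6H5COOH ⇌ C6H5COO- + H+
From the ICE table, Ka = [H+]²/(0.141 − [H+]) = 6.0 × 10^-5.
Since Ka ≪ C₀, [H+] ≈ √(Ka·C₀) = 2.91 × 10^-3 M.
Check: 2.1% ionized — well under 5%, approximation valid.
pH = −log(2.91 × 10^-3) = 2.54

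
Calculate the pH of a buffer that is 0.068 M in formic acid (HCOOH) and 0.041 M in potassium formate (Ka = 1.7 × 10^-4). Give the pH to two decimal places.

pH = 3.55

pKa = −log(1.7 × 10^-4) = 3.770
pH = pKa + log([A⁻]/[HA]) = 3.770 + log(0.041/0.068)
pH = 3.770 + (-0.220) = 3.55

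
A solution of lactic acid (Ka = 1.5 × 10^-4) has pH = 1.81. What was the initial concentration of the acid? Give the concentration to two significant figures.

[H+] = 10^(-1.81) = 1.55 × 10^-2 M = x
Ka = x²/(C₀ − x) ⇒ C₀ = x + x²/Ka
C₀ = 1.55 × 10^-2 + (1.55 × 10^-2)²/(1.5 × 10^-4) = 1.62 M

C₀ = 1.6 M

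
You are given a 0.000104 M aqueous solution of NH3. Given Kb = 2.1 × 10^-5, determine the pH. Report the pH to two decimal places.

NH3 + H2O ⇌ NH4+ + OH-
Kb = [OH-]²/(0.000104 − [OH-]) = 2.1 × 10^-5
The 5% rule fails; solving [OH-]² + Kb·[OH-] − Kb·C₀ = 0 exactly:
[OH-] = (−Kb + √(Kb² + 4·Kb·C₀))/2 = 3.74 × 10^-5 M
pOH = −log(3.74 × 10^-5) = 4.43; pH = 14.00 − 4.43 = 9.57

pH = 9.57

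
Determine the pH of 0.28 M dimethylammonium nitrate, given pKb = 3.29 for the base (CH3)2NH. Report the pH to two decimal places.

pH = 5.63

(CH3)2NH2+ is the conjugate acid of the weak base (CH3)2NH.
Kb = 10^(−3.29) = 5.13 × 10^-4
Ka = Kw/Kb = 1.0×10^-14 / 5.13 × 10^-4 = 1.95 × 10^-11
Ka = [H+]²/(0.28 − [H+]) = 1.95 × 10^-11
Since Ka ≪ C₀, [H+] ≈ √(Ka·C₀) = 2.34 × 10^-6 M.
Check: 0.00083% ionized — well under 5%, approximation valid.
pH = −log[H+] = −log(2.34 × 10^-6) = 5.63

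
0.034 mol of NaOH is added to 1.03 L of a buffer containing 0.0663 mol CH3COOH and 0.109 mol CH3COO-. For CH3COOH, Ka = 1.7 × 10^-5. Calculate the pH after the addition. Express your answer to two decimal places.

pH = 5.42

OH- converts CH3COOH to CH3COO-: CH3COOH → 0.0323 mol, CH3COO- → 0.143 mol.
pKa = −log(1.7 × 10^-5) = 4.770
pH = pKa + log([A⁻]/[HA]) = 4.770 + log(0.143/0.0323) = 4.770 +0.646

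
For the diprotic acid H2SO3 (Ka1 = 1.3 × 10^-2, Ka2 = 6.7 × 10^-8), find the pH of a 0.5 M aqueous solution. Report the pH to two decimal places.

pH = 1.13

Since Ka1 ≫ Ka2, the first ionization dominates [H+].
Ka1 = x²/(0.5 − x) = 1.3 × 10^-2
Solving the quadratic: x = (−Ka1 + √(Ka1² + 4·Ka1·C₀))/2 = 7.44 × 10^-2 M
pH = −log(7.44 × 10^-2) = 1.13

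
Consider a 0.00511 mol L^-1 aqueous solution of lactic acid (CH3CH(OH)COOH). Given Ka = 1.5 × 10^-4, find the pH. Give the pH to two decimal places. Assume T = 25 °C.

CH3CH(OH)COOH ⇌ CH3CH(OH)COO- + H+
Ka = [H+]²/(0.00511 − [H+]) = 1.5 × 10^-4
[H+] is not negligible relative to C₀; solve [H+]² + 0.00015·[H+] − 7.66e-07 = 0.
[H+] = [−0.00015 + √(0.00015² + 3.07e-06)]/2 = 8.04 × 10^-4 M
pH = −log[H+] = −log(8.04 × 10^-4) = 3.09

pH = 3.09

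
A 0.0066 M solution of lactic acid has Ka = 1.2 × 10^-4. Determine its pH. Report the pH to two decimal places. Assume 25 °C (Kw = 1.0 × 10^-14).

CH3CH(OH)COOH ⇌ CH3CH(OH)COO- + H+
From the ICE table, Ka = [H+]²/(0.0066 − [H+]) = 1.2 × 10^-4.
[H+] is not negligible relative to C₀; solve [H+]² + 0.00012·[H+] − 7.92e-07 = 0.
[H+] = (−Ka + √(Ka² + 4·Ka·C₀))/2 = 8.32 × 10^-4 M
pH = −log[H+] = −log(8.32 × 10^-4) = 3.08

pH = 3.08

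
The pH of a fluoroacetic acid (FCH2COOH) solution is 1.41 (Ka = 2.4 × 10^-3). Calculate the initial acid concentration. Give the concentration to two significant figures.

C₀ = 6.7 × 10^-1 M

[H+] = 10^(-1.41) = 3.89 × 10^-2 M = x
Ka = x²/(C₀ − x) ⇒ C₀ = x + x²/Ka
C₀ = 3.89 × 10^-2 + (3.89 × 10^-2)²/(2.4 × 10^-3) = 6.69 × 10^-1 M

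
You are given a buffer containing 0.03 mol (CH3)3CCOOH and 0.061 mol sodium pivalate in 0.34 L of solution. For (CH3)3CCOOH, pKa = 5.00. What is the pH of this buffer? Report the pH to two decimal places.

pH = 5.31

Henderson–Hasselbalch: pH = pKa + log([(CH3)3CCOO-]/[(CH3)3CCOOH]) = 5.00 + log(0.061/0.03)
pH = 5.00 + (+0.308) = 5.31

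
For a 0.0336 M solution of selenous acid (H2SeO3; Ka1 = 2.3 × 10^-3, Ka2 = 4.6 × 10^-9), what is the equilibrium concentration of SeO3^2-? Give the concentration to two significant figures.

First ionization gives [H+] ≈ [HSeO3-] = 7.72 × 10^-3 M.
Second step: Ka2 = [H+][SeO3^2-]/[HSeO3-] ≈ [SeO3^2-] (since [H+] ≈ [HSeO3-]).
So [SeO3^2-] ≈ Ka2.

4.6 × 10^-9 M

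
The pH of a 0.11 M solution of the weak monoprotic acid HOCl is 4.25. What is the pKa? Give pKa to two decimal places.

pKa = 7.54

[H+] = 10^(-4.25) = 5.62 × 10^-5 M
At equilibrium [HA] = 0.11 − 5.62 × 10^-5 = 1.10 × 10^-1 M
Ka = [H+][A-]/[HA] = (5.62 × 10^-5)² / 1.10 × 10^-1 = 2.87 × 10^-8
pKa = -log(2.87 × 10^-8) = 7.54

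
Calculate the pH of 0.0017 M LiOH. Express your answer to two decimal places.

LiOH is a strong base; [OH-] = 0.0017 M.
pOH = -log(0.0017) = 2.77
pH = 14.00 - 2.77 = 11.23

pH = 11.23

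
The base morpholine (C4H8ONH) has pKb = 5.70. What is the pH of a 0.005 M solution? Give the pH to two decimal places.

C4H8ONH + H2O ⇌ C4H8ONH2+ + OH-
Kb = 10^(−5.70) = 2.00 × 10^-6
Kb = x²/(0.005 − x) = 2.00 × 10^-6
Assume x ≪ 0.005: x ≈ √(2.00 × 10^-6 × 0.005) = 1.00 × 10^-4 M
pOH = −log(1.00 × 10^-4) = 4.00; pH = 14.00 − 4.00 = 10.00

pH = 10.00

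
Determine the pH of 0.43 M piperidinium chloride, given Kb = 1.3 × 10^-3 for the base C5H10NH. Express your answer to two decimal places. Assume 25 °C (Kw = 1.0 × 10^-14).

C5H10NH2+ is the conjugate acid of the weak base C5H10NH.
Ka = Kw/Kb = 1.0×10^-14 / 1.3 × 10^-3 = 7.69 × 10^-12
From the ICE table, Ka = x²/(0.43 − x) = 7.69 × 10^-12.
Assume x ≪ 0.43: x ≈ √(7.69 × 10^-12 × 0.43) = 1.82 × 10^-6 M
pH = −log[H+] = −log(1.82 × 10^-6) = 5.74

pH = 5.74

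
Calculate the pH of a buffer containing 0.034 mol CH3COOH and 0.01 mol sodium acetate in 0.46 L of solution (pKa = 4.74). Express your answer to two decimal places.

pH = pKa + log([A⁻]/[HA]) = 4.74 + log(0.01/0.034)
pH = 4.74 + (-0.531) = 4.21

pH = 4.21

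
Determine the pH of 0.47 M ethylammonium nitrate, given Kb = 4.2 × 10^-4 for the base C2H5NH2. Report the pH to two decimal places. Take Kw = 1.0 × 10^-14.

C2H5NH3+ is the conjugate acid of the weak base C2H5NH2.
Ka = Kw/Kb = 1.0×10^-14 / 4.2 × 10^-4 = 2.38 × 10^-11
Let x = [H+] at equilibrium. Ka = x²/(0.47 − x).
Assume x ≪ 0.47: x ≈ √(2.38 × 10^-11 × 0.47) = 3.34 × 10^-6 M
(x/C₀ = 0.00071% < 5%, so the approximation holds.)
pH = −log[H+] = −log(3.34 × 10^-6) = 5.48

pH = 5.48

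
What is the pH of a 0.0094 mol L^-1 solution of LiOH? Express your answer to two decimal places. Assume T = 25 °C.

pH = 11.97

LiOH is a strong base; [OH-] = 0.0094 M.
pOH = -log(0.0094) = 2.03
pH = 14.00 - 2.03 = 11.97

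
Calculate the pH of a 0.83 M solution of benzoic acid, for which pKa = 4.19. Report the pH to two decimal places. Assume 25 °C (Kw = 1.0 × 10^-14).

pH = 2.14

C6H5COOH ⇌ C6H5COO- + H+
Ka = 10^(−4.19) = 6.46 × 10^-5
Let x = [H+] at equilibrium. Ka = x²/(0.83 − x).
Assume x ≪ 0.83: x ≈ √(6.46 × 10^-5 × 0.83) = 7.32 × 10^-3 M
pH = −log(7.32 × 10^-3) = 2.14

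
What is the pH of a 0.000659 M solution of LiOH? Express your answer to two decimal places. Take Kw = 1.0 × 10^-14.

pH = 10.82

LiOH is a strong base; [OH-] = 0.000659 M.
pOH = -log(0.000659) = 3.18
pH = 14.00 - 3.18 = 10.82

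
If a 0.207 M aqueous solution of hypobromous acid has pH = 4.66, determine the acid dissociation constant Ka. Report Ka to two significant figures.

[H+] = 10^(-4.66) = 2.19 × 10^-5 M
At equilibrium [HA] = 0.207 − 2.19 × 10^-5 = 2.07 × 10^-1 M
Ka = [H+][A-]/[HA] = (2.19 × 10^-5)² / 2.07 × 10^-1 = 2.3 × 10^-9

Ka = 2.3 × 10^-9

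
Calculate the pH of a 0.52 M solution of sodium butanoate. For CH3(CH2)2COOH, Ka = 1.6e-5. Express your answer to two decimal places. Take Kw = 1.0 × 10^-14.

CH3(CH2)2COO- is the conjugate base of the weak acid CH3(CH2)2COOH.
Kb = Kw/Ka = 1.0×10^-14 / 1.6 × 10^-5 = 6.25 × 10^-10
Let x = [OH-] at equilibrium. Kb = x²/(0.52 − x).
Since Kb ≪ C₀, x ≈ √(Kb·C₀) = 1.80 × 10^-5 M.
pOH = −log(1.80 × 10^-5) = 4.74; pH = 14.00 − 4.74 = 9.26

pH = 9.26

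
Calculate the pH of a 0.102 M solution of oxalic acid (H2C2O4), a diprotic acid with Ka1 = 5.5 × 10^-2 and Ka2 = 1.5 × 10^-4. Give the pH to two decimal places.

pH = 1.28

Ka1 ≫ Ka2, so treat the first dissociation as the only significant source of H+.
Ka1 = x²/(0.102 − x) = 5.5 × 10^-2
Solving the quadratic: x = (−Ka1 + √(Ka1² + 4·Ka1·C₀))/2 = 5.23 × 10^-2 M
pH = −log(5.23 × 10^-2) = 1.28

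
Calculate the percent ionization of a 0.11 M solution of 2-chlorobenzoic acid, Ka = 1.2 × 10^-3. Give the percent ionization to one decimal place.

9.9%

ClC6H4COOH ⇌ ClC6H4COO- + H+; let x = [H+] at equilibrium.
Solve x² + 0.0012x − 0.000132 = 0 → x = 1.09 × 10^-2 M
Fraction ionized = 1.09 × 10^-2 / 0.11 = 0.0991 → 9.9%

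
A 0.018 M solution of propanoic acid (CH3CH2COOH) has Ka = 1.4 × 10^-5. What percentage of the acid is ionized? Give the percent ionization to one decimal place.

CH3CH2COOH ⇌ CH3CH2COO- + H+; let x = [H+] at equilibrium.
x ≈ √(Ka·C₀) = √(1.4 × 10^-5 × 0.018) = 5.02 × 10^-4 M
Fraction ionized = 5.02 × 10^-4 / 0.018 = 0.0279 → 2.8%

2.8%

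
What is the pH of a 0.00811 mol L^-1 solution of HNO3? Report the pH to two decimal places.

pH = 2.09

HNO3 is a strong acid and dissociates completely, so [H+] = 0.00811 M.
pH = -log(0.00811) = 2.09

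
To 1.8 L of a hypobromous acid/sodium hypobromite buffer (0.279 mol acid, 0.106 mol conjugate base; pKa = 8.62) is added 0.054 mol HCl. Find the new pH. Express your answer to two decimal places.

pH = 7.81

After neutralization: n(HOBr) = 0.333 mol, n(OBr-) = 0.052 mol.
pH = pKa + log(n_OBr-/n_HOBr) = 8.62 + log(0.052/0.333) = 8.62 + (-0.806)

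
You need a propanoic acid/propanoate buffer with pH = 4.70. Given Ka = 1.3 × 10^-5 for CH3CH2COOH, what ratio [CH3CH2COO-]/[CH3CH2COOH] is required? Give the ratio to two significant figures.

pKa = -log(1.3 × 10^-5) = 4.886
pH = pKa + log(r) ⇒ log(r) = 4.70 − 4.886 = -0.186
r = [CH3CH2COO-]/[CH3CH2COOH] = 10^(-0.186) = 0.652

ratio = 0.65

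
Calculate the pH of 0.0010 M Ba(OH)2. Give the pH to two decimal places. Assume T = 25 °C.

Ba(OH)2 is a strong base (each formula unit releases 2 OH-); [OH-] = 0.002 M.
pOH = -log(0.002) = 2.70
pH = 14.00 - 2.70 = 11.30

pH = 11.30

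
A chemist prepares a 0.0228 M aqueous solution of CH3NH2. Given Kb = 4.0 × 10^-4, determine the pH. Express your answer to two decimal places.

CH3NH2 + H2O ⇌ CH3NH3+ + OH-
Kb = x²/(0.0228 − x) = 4.0 × 10^-4
The 5% rule fails; solving x² + Kb·x − Kb·C₀ = 0 exactly:
x = [−0.0004 + √(0.0004² + 3.65e-05)]/2 = 2.83 × 10^-3 M
pOH = −log(2.83 × 10^-3) = 2.55; pH = 14.00 − 2.55 = 11.45

pH = 11.45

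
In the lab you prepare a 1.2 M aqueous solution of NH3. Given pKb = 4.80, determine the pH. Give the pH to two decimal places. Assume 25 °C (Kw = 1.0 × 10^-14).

NH3 + H2O ⇌ NH4+ + OH-
Kb = 10^(−4.80) = 1.58 × 10^-5
Kb = [OH-]²/(1.2 − [OH-]) = 1.58 × 10^-5
Neglecting [OH-] in the denominator: [OH-] = √(1.58 × 10^-5 × 1.2) = 4.35 × 10^-3 M
pOH = 2.36, so pH = 14.00 − pOH = 11.64

pH = 11.64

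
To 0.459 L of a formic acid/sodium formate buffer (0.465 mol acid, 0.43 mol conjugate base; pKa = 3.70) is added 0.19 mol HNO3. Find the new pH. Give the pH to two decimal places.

pH = 3.26

After neutralization: n(HCOOH) = 0.655 mol, n(HCOO-) = 0.24 mol.
pH = pKa + log([A⁻]/[HA]) = 3.70 + log(0.24/0.655) = 3.70 -0.436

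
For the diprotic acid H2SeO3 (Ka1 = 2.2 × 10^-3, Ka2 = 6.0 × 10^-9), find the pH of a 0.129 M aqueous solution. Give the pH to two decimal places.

Ka1 ≫ Ka2, so treat the first dissociation as the only significant source of H+.
Ka1 = x²/(0.129 − x) = 2.2 × 10^-3
Solving the quadratic: x = (−Ka1 + √(Ka1² + 4·Ka1·C₀))/2 = 1.58 × 10^-2 M
pH = −log(1.58 × 10^-2) = 1.80

pH = 1.80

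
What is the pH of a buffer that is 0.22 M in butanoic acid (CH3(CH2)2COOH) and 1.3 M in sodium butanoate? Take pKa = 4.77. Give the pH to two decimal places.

pH = pKa + log([A⁻]/[HA]) = 4.77 + log(1.3/0.22)
pH = 4.77 + (+0.772) = 5.54

pH = 5.54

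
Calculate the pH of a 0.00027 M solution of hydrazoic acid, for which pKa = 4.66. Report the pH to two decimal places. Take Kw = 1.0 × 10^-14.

HN3 ⇌ N3- + H+
Ka = 10^(−4.66) = 2.19 × 10^-5
Ka = [H+]²/(0.00027 − [H+]) = 2.19 × 10^-5
[H+] is not negligible relative to C₀; solve [H+]² + 2.19e-05·[H+] − 5.91e-09 = 0.
[H+] = (−Ka + √(Ka² + 4·Ka·C₀))/2 = 6.67 × 10^-5 M
pH = −log(6.67 × 10^-5) = 4.18

pH = 4.18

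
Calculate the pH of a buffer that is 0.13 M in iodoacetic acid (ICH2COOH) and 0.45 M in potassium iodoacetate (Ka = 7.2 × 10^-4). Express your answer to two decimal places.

pKa = −log(7.2 × 10^-4) = 3.143
Henderson–Hasselbalch: pH = pKa + log([ICH2COO-]/[ICH2COOH]) = 3.143 + log(0.45/0.13)
pH = 3.143 + (+0.539) = 3.68

pH = 3.68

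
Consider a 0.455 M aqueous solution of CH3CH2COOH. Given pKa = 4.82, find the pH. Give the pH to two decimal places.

CH3CH2COOH ⇌ CH3CH2COO- + H+
Ka = 10^(−4.82) = 1.51 × 10^-5
From the ICE table, Ka = x²/(0.455 − x) = 1.51 × 10^-5.
Assume x ≪ 0.455: x ≈ √(1.51 × 10^-5 × 0.455) = 2.62 × 10^-3 M
Check: 0.58% ionized — well under 5%, approximation valid.
pH = −log[H+] = −log(2.62 × 10^-3) = 2.58

pH = 2.58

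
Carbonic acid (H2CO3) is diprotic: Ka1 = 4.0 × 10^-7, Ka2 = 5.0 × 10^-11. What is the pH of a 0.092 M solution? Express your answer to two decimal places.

pH = 3.72

Ka1 ≫ Ka2, so treat the first dissociation as the only significant source of H+.
Ka1 = x²/(0.092 − x) = 4.0 × 10^-7
x ≈ √(4.0 × 10^-7 × 0.092) = 1.92 × 10^-4 M
pH = −log(1.92 × 10^-4) = 3.72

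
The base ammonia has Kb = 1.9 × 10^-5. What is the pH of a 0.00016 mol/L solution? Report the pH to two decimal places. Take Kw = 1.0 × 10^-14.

NH3 + H2O ⇌ NH4+ + OH-
Kb = [OH-]²/(0.00016 − [OH-]) = 1.9 × 10^-5
[OH-] is not negligible relative to C₀; solve [OH-]² + 1.9e-05·[OH-] − 3.04e-09 = 0.
[OH-] = [−1.9e-05 + √(1.9e-05² + 1.22e-08)]/2 = 4.64 × 10^-5 M
pOH = 4.33, so pH = 14.00 − pOH = 9.67

pH = 9.67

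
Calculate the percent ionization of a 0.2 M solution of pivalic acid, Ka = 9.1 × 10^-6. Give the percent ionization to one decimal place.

(CH3)3CCOOH ⇌ (CH3)3CCOO- + H+; let x = [H+] at equilibrium.
x ≈ √(Ka·C₀) = √(9.1 × 10^-6 × 0.2) = 1.35 × 10^-3 M
% ionization = x/C₀ × 100% = 1.35 × 10^-3/0.2 × 100% = 0.7%

0.7%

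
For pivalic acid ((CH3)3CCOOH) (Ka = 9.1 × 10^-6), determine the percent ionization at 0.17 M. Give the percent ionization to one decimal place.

0.7%

(CH3)3CCOOH ⇌ (CH3)3CCOO- + H+; let x = [H+] at equilibrium.
x ≈ √(Ka·C₀) = √(9.1 × 10^-6 × 0.17) = 1.24 × 10^-3 M
Fraction ionized = 1.24 × 10^-3 / 0.17 = 0.0073 → 0.7%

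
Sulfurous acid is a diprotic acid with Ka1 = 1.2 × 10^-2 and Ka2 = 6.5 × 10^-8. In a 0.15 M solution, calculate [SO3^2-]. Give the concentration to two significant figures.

First ionization gives [H+] ≈ [HSO3-] = 3.68 × 10^-2 M.
Second step: Ka2 = [H+][SO3^2-]/[HSO3-] ≈ [SO3^2-] (since [H+] ≈ [HSO3-]).
So [SO3^2-] ≈ Ka2.

6.5 × 10^-8 M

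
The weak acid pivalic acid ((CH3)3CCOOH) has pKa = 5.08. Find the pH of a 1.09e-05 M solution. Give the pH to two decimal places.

(CH3)3CCOOH ⇌ (CH3)3CCOO- + H+
Ka = 10^(−5.08) = 8.32 × 10^-6
Ka = [H+]²/(1.09e-05 − [H+]) = 8.32 × 10^-6
Here C₀/Ka ≈ 1.31, so the small-[H+] approximation fails. Use the quadratic:
[H+] = [−8.32e-06 + √(8.32e-06² + 3.63e-10)]/2 = 6.23 × 10^-6 M
pH = −log[H+] = −log(6.23 × 10^-6) = 5.21

pH = 5.21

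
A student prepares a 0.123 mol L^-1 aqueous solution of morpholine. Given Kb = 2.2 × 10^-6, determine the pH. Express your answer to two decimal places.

C4H8ONH + H2O ⇌ C4H8ONH2+ + OH-
From the ICE table, Kb = [OH-]²/(0.123 − [OH-]) = 2.2 × 10^-6.
Since Kb ≪ C₀, [OH-] ≈ √(Kb·C₀) = 5.20 × 10^-4 M.
Check: 0.42% ionized — well under 5%, approximation valid.
pOH = −log(5.20 × 10^-4) = 3.28; pH = 14.00 − 3.28 = 10.72

pH = 10.72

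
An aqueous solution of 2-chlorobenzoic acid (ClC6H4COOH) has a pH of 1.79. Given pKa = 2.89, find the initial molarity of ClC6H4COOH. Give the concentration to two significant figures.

[H+] = 10^(-1.79) = 1.62 × 10^-2 M = x
Ka = 10^(−2.89) = 1.29 × 10^-3
Ka = x²/(C₀ − x) ⇒ C₀ = x + x²/Ka
C₀ = 1.62 × 10^-2 + (1.62 × 10^-2)²/(1.29 × 10^-3) = 2.20 × 10^-1 M

C₀ = 2.2 × 10^-1 M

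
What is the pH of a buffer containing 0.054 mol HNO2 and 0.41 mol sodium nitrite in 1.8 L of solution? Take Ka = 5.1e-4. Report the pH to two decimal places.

pKa = −log(5.1 × 10^-4) = 3.292
pH = pKa + log([A⁻]/[HA]) = 3.292 + log(0.41/0.054)
pH = 3.292 + (+0.880) = 4.17

pH = 4.17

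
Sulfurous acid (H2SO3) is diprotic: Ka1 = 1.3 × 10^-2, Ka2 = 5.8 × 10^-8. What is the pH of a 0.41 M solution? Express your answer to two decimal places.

pH = 1.18

Since Ka1 ≫ Ka2, the first ionization dominates [H+].
Ka1 = x²/(0.41 − x) = 1.3 × 10^-2
Solving the quadratic: x = (−Ka1 + √(Ka1² + 4·Ka1·C₀))/2 = 6.68 × 10^-2 M
pH = −log(6.68 × 10^-2) = 1.18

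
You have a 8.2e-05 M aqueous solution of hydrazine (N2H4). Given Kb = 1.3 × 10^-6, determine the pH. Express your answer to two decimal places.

pH = 8.99

N2H4 + H2O ⇌ N2H5+ + OH-
From the ICE table, Kb = [OH-]²/(8.2e-05 − [OH-]) = 1.3 × 10^-6.
[OH-] is not negligible relative to C₀; solve [OH-]² + 1.3e-06·[OH-] − 1.07e-10 = 0.
[OH-] = [−1.3e-06 + √(1.3e-06² + 4.26e-10)]/2 = 9.70 × 10^-6 M
pOH = 5.01, so pH = 14.00 − pOH = 8.99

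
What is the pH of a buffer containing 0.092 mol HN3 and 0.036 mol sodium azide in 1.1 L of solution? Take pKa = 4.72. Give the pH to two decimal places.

pH = pKa + log([A⁻]/[HA]) = 4.72 + log(0.036/0.092)
pH = 4.72 + (-0.407) = 4.31

pH = 4.31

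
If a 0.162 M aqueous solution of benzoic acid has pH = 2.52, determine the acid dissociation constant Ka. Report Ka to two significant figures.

Ka = 5.7 × 10^-5

[H+] = 10^(-2.52) = 3.02 × 10^-3 M
At equilibrium [HA] = 0.162 − 3.02 × 10^-3 = 1.59 × 10^-1 M
Ka = [H+][A-]/[HA] = (3.02 × 10^-3)² / 1.59 × 10^-1 = 5.7 × 10^-5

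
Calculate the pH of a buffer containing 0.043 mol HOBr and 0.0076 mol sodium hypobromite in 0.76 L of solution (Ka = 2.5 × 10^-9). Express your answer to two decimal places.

pH = 7.85

pKa = −log(2.5 × 10^-9) = 8.602
Henderson–Hasselbalch: pH = pKa + log([OBr-]/[HOBr]) = 8.602 + log(0.0076/0.043)
pH = 8.602 + (-0.753) = 7.85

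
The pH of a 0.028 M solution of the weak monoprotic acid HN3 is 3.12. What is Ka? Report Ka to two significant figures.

Ka = 2.1 × 10^-5

[H+] = 10^(-3.12) = 7.59 × 10^-4 M
At equilibrium [HA] = 0.028 − 7.59 × 10^-4 = 2.72 × 10^-2 M
Ka = [H+][A-]/[HA] = (7.59 × 10^-4)² / 2.72 × 10^-2 = 2.1 × 10^-5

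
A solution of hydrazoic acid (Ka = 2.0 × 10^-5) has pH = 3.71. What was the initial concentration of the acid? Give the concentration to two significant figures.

C₀ = 2.1 × 10^-3 M

[H+] = 10^(-3.71) = 1.95 × 10^-4 M = x
Ka = x²/(C₀ − x) ⇒ C₀ = x + x²/Ka
C₀ = 1.95 × 10^-4 + (1.95 × 10^-4)²/(2.0 × 10^-5) = 2.10 × 10^-3 M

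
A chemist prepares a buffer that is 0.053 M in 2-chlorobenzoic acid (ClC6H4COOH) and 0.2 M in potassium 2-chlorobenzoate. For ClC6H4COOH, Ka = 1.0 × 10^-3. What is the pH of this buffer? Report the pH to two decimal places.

pKa = −log(1.0 × 10^-3) = 3.000
pH = pKa + log([A⁻]/[HA]) = 3.000 + log(0.2/0.053)
pH = 3.000 + (+0.577) = 3.58

pH = 3.58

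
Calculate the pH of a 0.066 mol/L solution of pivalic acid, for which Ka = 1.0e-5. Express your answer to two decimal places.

pH = 3.09

(CH3)3CCOOH ⇌ (CH3)3CCOO- + H+
Let x = [H+] at equilibrium. Ka = x²/(0.066 − x).
Assume x ≪ 0.066: x ≈ √(1.0 × 10^-5 × 0.066) = 8.12 × 10^-4 M
Check: 1.2% ionized — well under 5%, approximation valid.
pH = −log[H+] = −log(8.12 × 10^-4) = 3.09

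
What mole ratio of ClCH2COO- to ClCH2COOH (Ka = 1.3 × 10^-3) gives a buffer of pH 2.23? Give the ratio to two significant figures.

ratio = 0.22

pKa = -log(1.3 × 10^-3) = 2.886
pH = pKa + log(r) ⇒ log(r) = 2.23 − 2.886 = -0.656
r = [ClCH2COO-]/[ClCH2COOH] = 10^(-0.656) = 0.221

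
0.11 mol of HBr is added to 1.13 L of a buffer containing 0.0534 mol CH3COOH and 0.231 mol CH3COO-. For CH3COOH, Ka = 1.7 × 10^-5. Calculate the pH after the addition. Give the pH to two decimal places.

Added H+ converts CH3COO- to CH3COOH: CH3COOH → 0.163 mol, CH3COO- → 0.121 mol.
pKa = −log(1.7 × 10^-5) = 4.770
Henderson–Hasselbalch with mole ratio 0.121/0.163: pH = 4.770 + (-0.129)

pH = 4.64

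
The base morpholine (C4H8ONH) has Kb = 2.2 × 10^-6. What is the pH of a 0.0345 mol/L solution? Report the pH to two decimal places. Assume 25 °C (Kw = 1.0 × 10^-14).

pH = 10.44

C4H8ONH + H2O ⇌ C4H8ONH2+ + OH-
From the ICE table, Kb = [OH-]²/(0.0345 − [OH-]) = 2.2 × 10^-6.
Neglecting [OH-] in the denominator: [OH-] = √(2.2 × 10^-6 × 0.0345) = 2.75 × 10^-4 M
pOH = −log(2.75 × 10^-4) = 3.56; pH = 14.00 − 3.56 = 10.44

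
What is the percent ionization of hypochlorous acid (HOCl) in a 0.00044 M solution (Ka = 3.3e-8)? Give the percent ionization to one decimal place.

0.9%

HOCl ⇌ OCl- + H+; let x = [H+] at equilibrium.
x ≈ √(Ka·C₀) = √(3.3 × 10^-8 × 0.00044) = 3.81 × 10^-6 M
% ionization = x/C₀ × 100% = 3.81 × 10^-6/0.00044 × 100% = 0.9%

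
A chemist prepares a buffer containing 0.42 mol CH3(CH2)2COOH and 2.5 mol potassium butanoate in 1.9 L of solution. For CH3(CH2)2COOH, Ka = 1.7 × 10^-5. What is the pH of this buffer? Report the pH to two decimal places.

pKa = −log(1.7 × 10^-5) = 4.770
Henderson–Hasselbalch: pH = pKa + log([CH3(CH2)2COO-]/[CH3(CH2)2COOH]) = 4.770 + log(2.5/0.42)
pH = 4.770 + (+0.775) = 5.54

pH = 5.54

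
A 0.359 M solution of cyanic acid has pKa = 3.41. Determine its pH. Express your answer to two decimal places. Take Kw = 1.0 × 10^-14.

HOCN ⇌ OCN- + H+
Ka = 10^(−3.41) = 3.89 × 10^-4
Ka = x²/(0.359 − x) = 3.89 × 10^-4
Neglecting x in the denominator: x = √(3.89 × 10^-4 × 0.359) = 1.18 × 10^-2 M
pH = −log(1.18 × 10^-2) = 1.93

pH = 1.93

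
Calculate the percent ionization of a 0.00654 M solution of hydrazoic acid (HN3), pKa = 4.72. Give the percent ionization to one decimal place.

HN3 ⇌ N3- + H+; let x = [H+] at equilibrium.
Ka = 10^(−4.72) = 1.91 × 10^-5
Solve x² + 1.91e-05x − 1.25e-07 = 0 → x = 3.44 × 10^-4 M
% ionization = x/C₀ × 100% = 3.44 × 10^-4/0.00654 × 100% = 5.3%

5.3%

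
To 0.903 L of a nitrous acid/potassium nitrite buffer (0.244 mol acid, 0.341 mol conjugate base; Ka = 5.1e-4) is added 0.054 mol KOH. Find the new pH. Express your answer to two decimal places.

pH = 3.61

After neutralization: n(HNO2) = 0.19 mol, n(NO2-) = 0.395 mol.
pKa = −log(5.1 × 10^-4) = 3.292
pH = pKa + log(n_NO2-/n_HNO2) = 3.292 + log(0.395/0.19) = 3.292 + (+0.318)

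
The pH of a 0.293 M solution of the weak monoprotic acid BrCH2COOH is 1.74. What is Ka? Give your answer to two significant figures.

Ka = 1.2 × 10^-3

[H+] = 10^(-1.74) = 1.82 × 10^-2 M
At equilibrium [HA] = 0.293 − 1.82 × 10^-2 = 2.75 × 10^-1 M
Ka = [H+][A-]/[HA] = (1.82 × 10^-2)² / 2.75 × 10^-1 = 1.2 × 10^-3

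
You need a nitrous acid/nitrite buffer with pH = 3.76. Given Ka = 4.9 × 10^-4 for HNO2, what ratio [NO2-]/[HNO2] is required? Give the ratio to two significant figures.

ratio = 2.8

pKa = -log(4.9 × 10^-4) = 3.310
pH = pKa + log(r) ⇒ log(r) = 3.76 − 3.310 = +0.450
r = [NO2-]/[HNO2] = 10^(+0.450) = 2.82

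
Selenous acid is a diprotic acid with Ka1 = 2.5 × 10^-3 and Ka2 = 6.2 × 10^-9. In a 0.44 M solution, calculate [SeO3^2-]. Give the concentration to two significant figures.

First ionization gives [H+] ≈ [HSeO3-] = 3.19 × 10^-2 M.
Second step: Ka2 = [H+][SeO3^2-]/[HSeO3-] ≈ [SeO3^2-] (since [H+] ≈ [HSeO3-]).
So [SeO3^2-] ≈ Ka2.

6.2 × 10^-9 M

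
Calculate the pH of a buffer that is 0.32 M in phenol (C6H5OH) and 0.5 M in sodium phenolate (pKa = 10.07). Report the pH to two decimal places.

Henderson–Hasselbalch: pH = pKa + log([C6H5O-]/[C6H5OH]) = 10.07 + log(0.5/0.32)
pH = 10.07 + (+0.194) = 10.26

pH = 10.26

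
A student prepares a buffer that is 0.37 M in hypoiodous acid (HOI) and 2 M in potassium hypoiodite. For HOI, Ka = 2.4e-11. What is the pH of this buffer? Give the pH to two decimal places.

pH = 11.35

pKa = −log(2.4 × 10^-11) = 10.620
pH = pKa + log([A⁻]/[HA]) = 10.620 + log(2/0.37)
pH = 10.620 + (+0.733) = 11.35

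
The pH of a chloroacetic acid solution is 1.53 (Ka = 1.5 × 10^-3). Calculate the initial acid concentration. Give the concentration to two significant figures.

[H+] = 10^(-1.53) = 2.95 × 10^-2 M = x
Ka = x²/(C₀ − x) ⇒ C₀ = x + x²/Ka
C₀ = 2.95 × 10^-2 + (2.95 × 10^-2)²/(1.5 × 10^-3) = 6.10 × 10^-1 M

C₀ = 6.1 × 10^-1 M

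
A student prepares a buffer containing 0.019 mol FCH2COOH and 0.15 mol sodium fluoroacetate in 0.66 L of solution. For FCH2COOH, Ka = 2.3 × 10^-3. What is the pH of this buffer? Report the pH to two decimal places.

pH = 3.54

pKa = −log(2.3 × 10^-3) = 2.638
pH = pKa + log([A⁻]/[HA]) = 2.638 + log(0.15/0.019)
pH = 2.638 + (+0.897) = 3.54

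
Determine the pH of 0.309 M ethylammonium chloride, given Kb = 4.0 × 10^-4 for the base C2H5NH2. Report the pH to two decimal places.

C2H5NH3+ is the conjugate acid of the weak base C2H5NH2.
Ka = Kw/Kb = 1.0×10^-14 / 4.0 × 10^-4 = 2.50 × 10^-11
Ka = [H+]²/(0.309 − [H+]) = 2.50 × 10^-11
Since Ka ≪ C₀, [H+] ≈ √(Ka·C₀) = 2.78 × 10^-6 M.
Check: 0.0009% ionized — well under 5%, approximation valid.
pH = −log(2.78 × 10^-6) = 5.56

pH = 5.56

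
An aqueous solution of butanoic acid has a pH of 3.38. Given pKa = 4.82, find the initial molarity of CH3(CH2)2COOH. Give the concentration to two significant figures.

[H+] = 10^(-3.38) = 4.17 × 10^-4 M = x
Ka = 10^(−4.82) = 1.51 × 10^-5
Ka = x²/(C₀ − x) ⇒ C₀ = x + x²/Ka
C₀ = 4.17 × 10^-4 + (4.17 × 10^-4)²/(1.51 × 10^-5) = 1.19 × 10^-2 M

C₀ = 1.2 × 10^-2 M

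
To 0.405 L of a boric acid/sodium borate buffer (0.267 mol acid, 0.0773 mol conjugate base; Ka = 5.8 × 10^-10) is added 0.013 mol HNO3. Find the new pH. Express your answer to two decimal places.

pH = 8.60

After neutralization: n(B(OH)3) = 0.28 mol, n(B(OH)4-) = 0.0643 mol.
pKa = −log(5.8 × 10^-10) = 9.237
Henderson–Hasselbalch with mole ratio 0.0643/0.28: pH = 9.237 + (-0.639)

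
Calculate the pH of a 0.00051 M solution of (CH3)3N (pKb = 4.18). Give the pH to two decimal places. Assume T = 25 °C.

pH = 10.19

(CH3)3N + H2O ⇌ (CH3)3NH+ + OH-
Kb = 10^(−4.18) = 6.61 × 10^-5
From the ICE table, Kb = [OH-]²/(0.00051 − [OH-]) = 6.61 × 10^-5.
[OH-] is not negligible relative to C₀; solve [OH-]² + 6.61e-05·[OH-] − 3.37e-08 = 0.
[OH-] = (−Kb + √(Kb² + 4·Kb·C₀))/2 = 1.54 × 10^-4 M
pOH = 3.81, so pH = 14.00 − pOH = 10.19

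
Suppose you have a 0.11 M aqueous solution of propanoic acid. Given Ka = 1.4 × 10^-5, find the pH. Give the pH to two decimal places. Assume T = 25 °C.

pH = 2.91

CH3CH2COOH ⇌ CH3CH2COO- + H+
From the ICE table, Ka = [H+]²/(0.11 − [H+]) = 1.4 × 10^-5.
Since Ka ≪ C₀, [H+] ≈ √(Ka·C₀) = 1.24 × 10^-3 M.
([H+]/C₀ = 1.1% < 5%, so the approximation holds.)
pH = −log[H+] = −log(1.24 × 10^-3) = 2.91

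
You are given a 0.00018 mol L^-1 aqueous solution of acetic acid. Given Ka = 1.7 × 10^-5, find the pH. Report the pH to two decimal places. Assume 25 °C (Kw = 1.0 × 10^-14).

pH = 4.32

CH3COOH ⇌ CH3COO- + H+
Ka = x²/(0.00018 − x) = 1.7 × 10^-5
x is not negligible relative to C₀; solve x² + 1.7e-05·x − 3.06e-09 = 0.
x = [−1.7e-05 + √(1.7e-05² + 1.22e-08)]/2 = 4.75 × 10^-5 M
pH = −log(4.75 × 10^-5) = 4.32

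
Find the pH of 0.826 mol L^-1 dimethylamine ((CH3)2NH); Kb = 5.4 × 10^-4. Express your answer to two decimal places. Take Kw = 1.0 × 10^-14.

(CH3)2NH + H2O ⇌ (CH3)2NH2+ + OH-
Let x = [OH-] at equilibrium. Kb = x²/(0.826 − x).
Since Kb ≪ C₀, x ≈ √(Kb·C₀) = 2.11 × 10^-2 M.
(x/C₀ = 2.6% < 5%, so the approximation holds.)
pOH = 1.68, so pH = 14.00 − pOH = 12.32

pH = 12.32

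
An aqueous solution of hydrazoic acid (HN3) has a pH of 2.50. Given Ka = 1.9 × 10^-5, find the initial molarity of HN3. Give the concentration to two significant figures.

C₀ = 5.3 × 10^-1 M

[H+] = 10^(-2.50) = 3.16 × 10^-3 M = x
Ka = x²/(C₀ − x) ⇒ C₀ = x + x²/Ka
C₀ = 3.16 × 10^-3 + (3.16 × 10^-3)²/(1.9 × 10^-5) = 5.29 × 10^-1 M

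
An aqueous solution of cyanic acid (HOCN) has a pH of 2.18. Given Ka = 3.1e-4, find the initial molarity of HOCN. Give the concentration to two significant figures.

C₀ = 1.5 × 10^-1 M

[H+] = 10^(-2.18) = 6.61 × 10^-3 M = x
Ka = x²/(C₀ − x) ⇒ C₀ = x + x²/Ka
C₀ = 6.61 × 10^-3 + (6.61 × 10^-3)²/(3.1 × 10^-4) = 1.48 × 10^-1 M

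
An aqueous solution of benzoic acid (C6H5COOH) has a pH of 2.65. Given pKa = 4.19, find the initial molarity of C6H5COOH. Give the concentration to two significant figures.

C₀ = 8.0 × 10^-2 M

[H+] = 10^(-2.65) = 2.24 × 10^-3 M = x
Ka = 10^(−4.19) = 6.46 × 10^-5
Ka = x²/(C₀ − x) ⇒ C₀ = x + x²/Ka
C₀ = 2.24 × 10^-3 + (2.24 × 10^-3)²/(6.46 × 10^-5) = 7.99 × 10^-2 M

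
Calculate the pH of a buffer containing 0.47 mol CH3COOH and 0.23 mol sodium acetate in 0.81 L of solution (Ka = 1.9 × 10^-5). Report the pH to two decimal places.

pH = 4.41

pKa = −log(1.9 × 10^-5) = 4.721
Using pH = pKa + log([base]/[acid]) with [base]/[acid] = 0.23/0.47:
pH = 4.721 + (-0.310) = 4.41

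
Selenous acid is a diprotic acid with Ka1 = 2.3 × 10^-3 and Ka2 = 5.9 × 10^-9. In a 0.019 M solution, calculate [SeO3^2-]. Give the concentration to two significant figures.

5.9 × 10^-9 M

First ionization gives [H+] ≈ [HSeO3-] = 5.56 × 10^-3 M.
Second step: Ka2 = [H+][SeO3^2-]/[HSeO3-] ≈ [SeO3^2-] (since [H+] ≈ [HSeO3-]).
So [SeO3^2-] ≈ Ka2.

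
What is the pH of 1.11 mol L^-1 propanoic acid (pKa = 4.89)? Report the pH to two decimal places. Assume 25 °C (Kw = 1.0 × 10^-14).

pH = 2.42

CH3CH2COOH ⇌ CH3CH2COO- + H+
Ka = 10^(−4.89) = 1.29 × 10^-5
Ka = x²/(1.11 − x) = 1.29 × 10^-5
Assume x ≪ 1.11: x ≈ √(1.29 × 10^-5 × 1.11) = 3.78 × 10^-3 M
pH = −log[H+] = −log(3.78 × 10^-3) = 2.42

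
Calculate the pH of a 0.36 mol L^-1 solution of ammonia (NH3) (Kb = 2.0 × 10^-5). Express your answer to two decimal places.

pH = 11.43

NH3 + H2O ⇌ NH4+ + OH-
Kb = [OH-]²/(0.36 − [OH-]) = 2.0 × 10^-5
Since Kb ≪ C₀, [OH-] ≈ √(Kb·C₀) = 2.68 × 10^-3 M.
pOH = 2.57, so pH = 14.00 − pOH = 11.43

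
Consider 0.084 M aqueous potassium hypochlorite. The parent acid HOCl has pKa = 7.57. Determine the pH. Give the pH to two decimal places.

OCl- is the conjugate base of the weak acid HOCl.
Ka = 10^(−7.57) = 2.69 × 10^-8
Kb = Kw/Ka = 1.0×10^-14 / 2.69 × 10^-8 = 3.72 × 10^-7
From the ICE table, Kb = [OH-]²/(0.084 − [OH-]) = 3.72 × 10^-7.
Neglecting [OH-] in the denominator: [OH-] = √(3.72 × 10^-7 × 0.084) = 1.77 × 10^-4 M
pOH = 3.75, so pH = 14.00 − pOH = 10.25

pH = 10.25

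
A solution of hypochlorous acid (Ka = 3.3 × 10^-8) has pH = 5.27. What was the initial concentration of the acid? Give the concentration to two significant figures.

[H+] = 10^(-5.27) = 5.37 × 10^-6 M = x
Ka = x²/(C₀ − x) ⇒ C₀ = x + x²/Ka
C₀ = 5.37 × 10^-6 + (5.37 × 10^-6)²/(3.3 × 10^-8) = 8.79 × 10^-4 M

C₀ = 8.8 × 10^-4 M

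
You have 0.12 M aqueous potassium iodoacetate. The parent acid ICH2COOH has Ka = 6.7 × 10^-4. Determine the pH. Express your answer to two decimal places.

pH = 8.13

ICH2COO- is the conjugate base of the weak acid ICH2COOH.
Kb = Kw/Ka = 1.0×10^-14 / 6.7 × 10^-4 = 1.49 × 10^-11
From the ICE table, Kb = [OH-]²/(0.12 − [OH-]) = 1.49 × 10^-11.
Neglecting [OH-] in the denominator: [OH-] = √(1.49 × 10^-11 × 0.12) = 1.34 × 10^-6 M
pOH = −log(1.34 × 10^-6) = 5.87; pH = 14.00 − 5.87 = 8.13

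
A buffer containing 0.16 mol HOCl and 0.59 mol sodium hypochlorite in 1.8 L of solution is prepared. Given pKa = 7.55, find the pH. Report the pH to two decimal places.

pH = 8.12

pH = pKa + log([A⁻]/[HA]) = 7.55 + log(0.59/0.16)
pH = 7.55 + (+0.567) = 8.12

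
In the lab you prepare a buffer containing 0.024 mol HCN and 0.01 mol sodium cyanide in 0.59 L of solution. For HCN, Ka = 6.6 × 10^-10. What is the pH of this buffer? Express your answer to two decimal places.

pKa = −log(6.6 × 10^-10) = 9.180
Henderson–Hasselbalch: pH = pKa + log([CN-]/[HCN]) = 9.180 + log(0.01/0.024)
pH = 9.180 + (-0.380) = 8.80

pH = 8.80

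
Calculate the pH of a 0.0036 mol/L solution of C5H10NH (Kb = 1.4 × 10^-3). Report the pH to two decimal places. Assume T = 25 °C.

C5H10NH + H2O ⇌ C5H10NH2+ + OH-
Kb = [OH-]²/(0.0036 − [OH-]) = 1.4 × 10^-3
Here C₀/Kb ≈ 2.57, so the small-[OH-] approximation fails. Use the quadratic:
[OH-] = (−Kb + √(Kb² + 4·Kb·C₀))/2 = 1.65 × 10^-3 M
pOH = 2.78, so pH = 14.00 − pOH = 11.22

pH = 11.22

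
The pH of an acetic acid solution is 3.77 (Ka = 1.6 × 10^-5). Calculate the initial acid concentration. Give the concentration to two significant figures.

[H+] = 10^(-3.77) = 1.70 × 10^-4 M = x
Ka = x²/(C₀ − x) ⇒ C₀ = x + x²/Ka
C₀ = 1.70 × 10^-4 + (1.70 × 10^-4)²/(1.6 × 10^-5) = 1.98 × 10^-3 M

C₀ = 2.0 × 10^-3 M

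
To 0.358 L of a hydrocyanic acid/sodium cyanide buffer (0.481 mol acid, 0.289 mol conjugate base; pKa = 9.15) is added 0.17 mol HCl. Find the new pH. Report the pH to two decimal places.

pH = 8.41

After neutralization: n(HCN) = 0.651 mol, n(CN-) = 0.119 mol.
pH = pKa + log(n_CN-/n_HCN) = 9.15 + log(0.119/0.651) = 9.15 + (-0.738)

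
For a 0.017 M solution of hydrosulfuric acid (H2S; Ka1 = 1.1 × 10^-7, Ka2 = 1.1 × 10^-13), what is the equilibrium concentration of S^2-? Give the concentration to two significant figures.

1.1 × 10^-13 M

First ionization gives [H+] ≈ [HS-] = 4.32 × 10^-5 M.
Second step: Ka2 = [H+][S^2-]/[HS-] ≈ [S^2-] (since [H+] ≈ [HS-]).
So [S^2-] ≈ Ka2.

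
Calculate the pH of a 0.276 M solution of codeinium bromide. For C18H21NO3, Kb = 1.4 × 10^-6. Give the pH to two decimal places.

C18H22NO3+ is the conjugate acid of the weak base C18H21NO3.
Ka = Kw/Kb = 1.0×10^-14 / 1.4 × 10^-6 = 7.14 × 10^-9
Ka = [H+]²/(0.276 − [H+]) = 7.14 × 10^-9
Neglecting [H+] in the denominator: [H+] = √(7.14 × 10^-9 × 0.276) = 4.44 × 10^-5 M
Check: 0.016% ionized — well under 5%, approximation valid.
pH = −log[H+] = −log(4.44 × 10^-5) = 4.35

pH = 4.35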